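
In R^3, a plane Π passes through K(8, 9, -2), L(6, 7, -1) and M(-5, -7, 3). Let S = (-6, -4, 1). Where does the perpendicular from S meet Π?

KL = (-2, -2, 1), KM = (-13, -16, 5); a normal to Π is KL × KM = (6, -3, 6).
Using K: Π has equation 6x - 3y + 6z = 9.
Foot = S − λn with λ = (n·S − d)/|n|² = (-18 − 9)/81 = -1/3.
Foot = (-6, -4, 1) − (-1/3)·(6, -3, 6) = (-4, -5, 3).

(-4, -5, 3)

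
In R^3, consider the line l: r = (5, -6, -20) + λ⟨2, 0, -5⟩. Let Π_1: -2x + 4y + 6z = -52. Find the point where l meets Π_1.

Substitute r = (5, -6, -20) + t(2, 0, -5) into the plane: -154 + (-34)t = -52, so t = -3.
Intersection: (5, -6, -20) + (-3)·(2, 0, -5) = (-1, -6, -5).

(-1, -6, -5)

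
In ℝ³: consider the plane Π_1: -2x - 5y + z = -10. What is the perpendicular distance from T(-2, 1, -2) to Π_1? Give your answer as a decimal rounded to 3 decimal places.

n·T − d = (-2)·(-2) + (-5)·(1) + (1)·(-2) − (-10) = 7; |n| = √30.
Distance = |7| / √30 = 7/√30 ≈ 1.278.

1.278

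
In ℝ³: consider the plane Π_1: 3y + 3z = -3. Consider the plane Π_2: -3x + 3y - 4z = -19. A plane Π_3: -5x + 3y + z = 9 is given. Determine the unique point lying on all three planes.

(-4, -5, 4)

Solving the 3×3 linear system 3y + 3z = -3, -3x + 3y - 4z = -19, -5x + 3y + z = 9 (e.g. by elimination or Cramer's rule, determinant = 87) gives (-4, -5, 4).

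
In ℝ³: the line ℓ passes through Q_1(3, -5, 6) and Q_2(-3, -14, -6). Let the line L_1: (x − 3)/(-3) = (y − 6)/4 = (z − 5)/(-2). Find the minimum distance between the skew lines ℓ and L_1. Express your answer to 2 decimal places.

A direction vector for ℓ is Q_2 − Q_1 = (-6, -9, -12).
L_1 has direction (-3, 4, -2) through (3, 6, 5).
Common perpendicular direction n = (-6, -9, -12) × (-3, 4, -2) = (66, 24, -51).
With w = (3, 6, 5) − (3, -5, 6) = (0, 11, -1), w · n = 315.
Distance = |w · n| / |n| = |315| / √7533 ≈ 3.63.

3.63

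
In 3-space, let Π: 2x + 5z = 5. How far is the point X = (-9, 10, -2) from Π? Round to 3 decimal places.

6.128

n·X − d = (2)·(-9) + (0)·(10) + (5)·(-2) − 5 = -33; |n| = √29.
Distance = |-33| / √29 = 33/√29 ≈ 6.128.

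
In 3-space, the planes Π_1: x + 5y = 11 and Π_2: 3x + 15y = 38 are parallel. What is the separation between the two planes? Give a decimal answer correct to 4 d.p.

Rescale Π_2 by 1/3: x + 5y = 38/3. Then distance = |11 − (38/3)| / √26 ≈ 0.3269.

0.3269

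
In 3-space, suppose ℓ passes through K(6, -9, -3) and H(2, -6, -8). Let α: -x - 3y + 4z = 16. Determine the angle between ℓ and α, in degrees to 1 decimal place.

43.9

A direction vector for ℓ is H − K = (-4, 3, -5).
sin θ = |n·v| / (|n||v|) = |-25| / (√26 · √50) = 0.69338.
θ ≈ 43.9°.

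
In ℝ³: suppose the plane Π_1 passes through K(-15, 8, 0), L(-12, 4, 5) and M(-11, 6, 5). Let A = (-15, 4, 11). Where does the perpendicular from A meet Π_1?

(-11, 2, 7)

KL = (3, -4, 5), KM = (4, -2, 5); a normal to Π_1 is KL × KM = (-10, 5, 10).
Using K: Π_1 has equation -10x + 5y + 10z = 190.
Foot = A − λn with λ = (n·A − d)/|n|² = (280 − 190)/225 = 2/5.
Foot = (-15, 4, 11) − (2/5)·(-10, 5, 10) = (-11, 2, 7).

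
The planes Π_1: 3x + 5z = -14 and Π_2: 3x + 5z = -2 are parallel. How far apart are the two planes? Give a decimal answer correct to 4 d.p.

2.0580

Same normal n = (3, 0, 5) with |n| = √34; distance = |-14 − (-2)| / |n| = 12/√34 ≈ 2.0580.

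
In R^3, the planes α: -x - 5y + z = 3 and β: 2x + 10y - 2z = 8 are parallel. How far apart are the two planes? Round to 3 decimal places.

Rescale β by 1/(-2): -x - 5y + z = -4. Then distance = |3 − (-4)| / √27 ≈ 1.347.

1.347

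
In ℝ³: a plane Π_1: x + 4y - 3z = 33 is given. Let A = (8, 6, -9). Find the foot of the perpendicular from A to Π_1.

Foot = A − λn with λ = (n·A − d)/|n|² = (59 − 33)/26 = 1.
Foot = (8, 6, -9) − 1·(1, 4, -3) = (7, 2, -6).

(7, 2, -6)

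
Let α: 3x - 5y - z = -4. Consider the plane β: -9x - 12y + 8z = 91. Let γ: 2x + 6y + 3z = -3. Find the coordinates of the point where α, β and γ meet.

Solving the 3×3 linear system 3x - 5y - z = -4, -9x - 12y + 8z = 91, 2x + 6y + 3z = -3 (e.g. by elimination or Cramer's rule, determinant = -437) gives (-3, -2, 5).

(-3, -2, 5)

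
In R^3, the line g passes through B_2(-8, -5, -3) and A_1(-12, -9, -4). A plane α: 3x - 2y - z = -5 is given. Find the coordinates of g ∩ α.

(0, 3, -1)

A direction vector for g is A_1 − B_2 = (-4, -4, -1).
Substitute r = (-8, -5, -3) + t(-4, -4, -1) into the plane: -11 + (-3)t = -5, so t = -2.
Intersection: (-8, -5, -3) + (-2)·(-4, -4, -1) = (0, 3, -1).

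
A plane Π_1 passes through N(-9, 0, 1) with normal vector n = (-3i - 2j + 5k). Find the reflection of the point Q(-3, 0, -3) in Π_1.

(-9, -4, 7)

Π_1: n·r = n·N gives -3x - 2y + 5z = 32.
λ = (n·Q − d)/|n|² = (-6 − 32)/38 = -1.
Reflection = Q − 2λn = (-3, 0, -3) − (-2)·(-3, -2, 5) = (-9, -4, 7).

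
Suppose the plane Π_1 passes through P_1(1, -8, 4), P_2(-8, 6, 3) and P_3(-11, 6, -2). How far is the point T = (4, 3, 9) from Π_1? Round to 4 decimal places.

P_1P_2 = (-9, 14, -1), P_1P_3 = (-12, 14, -6); a normal to Π_1 is P_1P_2 × P_1P_3 = (-70, -42, 42).
Using P_1: Π_1 has equation -70x - 42y + 42z = 434.
n·T − d = (-70)·(4) + (-42)·(3) + (42)·(9) − 434 = -462; |n| = √8428.
Distance = |-462| / √8428 = 462/√8428 ≈ 5.0325.

5.0325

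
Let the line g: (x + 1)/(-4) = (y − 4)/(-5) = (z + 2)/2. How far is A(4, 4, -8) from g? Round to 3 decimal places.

g has direction (-4, -5, 2) through (-1, 4, -2).
Taking (-1, 4, -2) on g with direction v = (-4, -5, 2): w = A − (-1, 4, -2) = (5, 0, -6), and w × v = (-30, 14, -25).
Distance = |w × v| / |v| = √1721 / √45 ≈ 6.184.

6.184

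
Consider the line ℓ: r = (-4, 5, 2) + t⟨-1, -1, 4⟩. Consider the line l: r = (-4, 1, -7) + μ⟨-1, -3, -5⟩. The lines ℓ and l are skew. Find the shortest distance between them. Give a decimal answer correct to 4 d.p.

0.9308

Common perpendicular direction n = (-1, -1, 4) × (-1, -3, -5) = (17, -9, 2).
With w = (-4, 1, -7) − (-4, 5, 2) = (0, -4, -9), w · n = 18.
Distance = |w · n| / |n| = |18| / √374 ≈ 0.9308.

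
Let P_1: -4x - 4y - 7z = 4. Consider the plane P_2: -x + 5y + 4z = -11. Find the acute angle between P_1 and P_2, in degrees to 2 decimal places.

cos θ = |n₁·n₂| / (|n₁||n₂|) = |-44| / (√81 · √42).
θ = arccos(0.75437) ≈ 41.03°.

41.03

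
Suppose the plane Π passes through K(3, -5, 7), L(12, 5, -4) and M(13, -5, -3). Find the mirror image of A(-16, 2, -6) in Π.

(14, 8, 24)

KL = (9, 10, -11), KM = (10, 0, -10); a normal to Π is KL × KM = (-100, -20, -100).
Using K: Π has equation -100x - 20y - 100z = -900.
λ = (n·A − d)/|n|² = (2160 − (-900))/20400 = 3/20.
Reflection = A − 2λn = (-16, 2, -6) − (3/10)·(-100, -20, -100) = (14, 8, 24).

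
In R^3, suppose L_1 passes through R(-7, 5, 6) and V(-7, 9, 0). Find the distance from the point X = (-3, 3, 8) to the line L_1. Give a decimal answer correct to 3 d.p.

4.038

A direction vector for L_1 is V − R = (0, 4, -6).
Taking (-7, 5, 6) on L_1 with direction v = (0, 4, -6): w = X − (-7, 5, 6) = (4, -2, 2), and w × v = (4, 24, 16).
Distance = |w × v| / |v| = √848 / √52 ≈ 4.038.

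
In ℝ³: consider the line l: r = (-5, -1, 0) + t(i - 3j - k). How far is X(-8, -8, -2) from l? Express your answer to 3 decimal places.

5.063

Taking (-5, -1, 0) on l with direction v = (1, -3, -1): w = X − (-5, -1, 0) = (-3, -7, -2), and w × v = (1, -5, 16).
Distance = |w × v| / |v| = √282 / √11 ≈ 5.063.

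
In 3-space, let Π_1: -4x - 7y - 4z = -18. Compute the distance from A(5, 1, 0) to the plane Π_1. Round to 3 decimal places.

n·A − d = (-4)·(5) + (-7)·(1) + (-4)·(0) − (-18) = -9; |n| = √81.
Distance = |-9| / √81 = 9/√81 ≈ 1.000.

1.000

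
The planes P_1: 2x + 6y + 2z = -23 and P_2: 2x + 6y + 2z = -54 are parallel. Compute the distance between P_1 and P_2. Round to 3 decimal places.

Same normal n = (2, 6, 2) with |n| = √44; distance = |-23 − (-54)| / |n| = 31/√44 ≈ 4.673.

4.673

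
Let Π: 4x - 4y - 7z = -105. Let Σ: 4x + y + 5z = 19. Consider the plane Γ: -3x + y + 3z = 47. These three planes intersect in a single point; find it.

(-6, 8, 7)

Solving the 3×3 linear system 4x - 4y - 7z = -105, 4x + y + 5z = 19, -3x + y + 3z = 47 (e.g. by elimination or Cramer's rule, determinant = 51) gives (-6, 8, 7).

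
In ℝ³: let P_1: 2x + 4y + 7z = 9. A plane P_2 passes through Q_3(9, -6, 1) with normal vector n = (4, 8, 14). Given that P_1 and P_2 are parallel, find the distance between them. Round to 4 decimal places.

0.9631

P_2: n·r = n·Q_3 gives 4x + 8y + 14z = 2.
Rescale P_2 by 1/2: 2x + 4y + 7z = 1. Then distance = |9 − 1| / √69 ≈ 0.9631.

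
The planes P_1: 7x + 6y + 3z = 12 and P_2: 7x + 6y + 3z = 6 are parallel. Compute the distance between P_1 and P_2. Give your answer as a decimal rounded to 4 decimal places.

0.6189

Same normal n = (7, 6, 3) with |n| = √94; distance = |12 − 6| / |n| = 6/√94 ≈ 0.6189.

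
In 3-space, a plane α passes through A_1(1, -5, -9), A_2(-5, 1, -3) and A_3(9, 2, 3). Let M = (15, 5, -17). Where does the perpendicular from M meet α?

(12, -7, -8)

A_1A_2 = (-6, 6, 6), A_1A_3 = (8, 7, 12); a normal to α is A_1A_2 × A_1A_3 = (30, 120, -90).
Using A_1: α has equation 30x + 120y - 90z = 240.
Foot = M − λn with λ = (n·M − d)/|n|² = (2580 − 240)/23400 = 1/10.
Foot = (15, 5, -17) − (1/10)·(30, 120, -90) = (12, -7, -8).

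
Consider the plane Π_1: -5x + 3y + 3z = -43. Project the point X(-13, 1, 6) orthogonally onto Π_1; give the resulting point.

(2, -8, -3)

Foot = X − λn with λ = (n·X − d)/|n|² = (86 − (-43))/43 = 3.
Foot = (-13, 1, 6) − 3·(-5, 3, 3) = (2, -8, -3).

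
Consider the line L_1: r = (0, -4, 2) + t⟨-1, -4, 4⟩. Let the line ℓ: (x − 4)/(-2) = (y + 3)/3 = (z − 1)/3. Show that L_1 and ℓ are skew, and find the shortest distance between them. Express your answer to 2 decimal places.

ℓ has direction (-2, 3, 3) through (4, -3, 1).
Common perpendicular direction n = (-1, -4, 4) × (-2, 3, 3) = (-24, -5, -11).
With w = (4, -3, 1) − (0, -4, 2) = (4, 1, -1), w · n = -90.
Since n ≠ 0 the lines are not parallel, and w · n = -90 ≠ 0 so they do not intersect; hence they are skew.
Distance = |w · n| / |n| = |-90| / √722 ≈ 3.35.

3.35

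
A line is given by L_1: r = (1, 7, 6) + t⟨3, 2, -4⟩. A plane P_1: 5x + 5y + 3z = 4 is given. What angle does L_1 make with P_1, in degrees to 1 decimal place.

18.3

sin θ = |n·v| / (|n||v|) = |13| / (√59 · √29) = 0.31428.
θ ≈ 18.3°.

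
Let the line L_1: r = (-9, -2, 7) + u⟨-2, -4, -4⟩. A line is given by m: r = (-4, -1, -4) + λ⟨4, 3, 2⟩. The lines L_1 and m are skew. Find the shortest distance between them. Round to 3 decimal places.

6.326

Common perpendicular direction n = (-2, -4, -4) × (4, 3, 2) = (4, -12, 10).
With w = (-4, -1, -4) − (-9, -2, 7) = (5, 1, -11), w · n = -102.
Distance = |w · n| / |n| = |-102| / √260 ≈ 6.326.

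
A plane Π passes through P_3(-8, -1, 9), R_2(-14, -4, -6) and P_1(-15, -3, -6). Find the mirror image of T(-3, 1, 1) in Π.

(-13, -9, 7)

P_3R_2 = (-6, -3, -15), P_3P_1 = (-7, -2, -15); a normal to Π is P_3R_2 × P_3P_1 = (15, 15, -9).
Using P_3: Π has equation 15x + 15y - 9z = -216.
λ = (n·T − d)/|n|² = (-39 − (-216))/531 = 1/3.
Reflection = T − 2λn = (-3, 1, 1) − (2/3)·(15, 15, -9) = (-13, -9, 7).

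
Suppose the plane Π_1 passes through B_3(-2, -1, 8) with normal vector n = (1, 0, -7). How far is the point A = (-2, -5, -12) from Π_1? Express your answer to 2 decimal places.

Π_1: n·r = n·B_3 gives x - 7z = -58.
n·A − d = (1)·(-2) + (0)·(-5) + (-7)·(-12) − (-58) = 140; |n| = √50.
Distance = |140| / √50 = 140/√50 ≈ 19.80.

19.80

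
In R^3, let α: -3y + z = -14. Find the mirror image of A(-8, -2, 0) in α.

λ = (n·A − d)/|n|² = (6 − (-14))/10 = 2.
Reflection = A − 2λn = (-8, -2, 0) − 4·(0, -3, 1) = (-8, 10, -4).

(-8, 10, -4)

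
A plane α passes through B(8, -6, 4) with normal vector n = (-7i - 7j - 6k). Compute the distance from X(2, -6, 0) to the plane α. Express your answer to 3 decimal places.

5.702

α: n·r = n·B gives -7x - 7y - 6z = -38.
n·X − d = (-7)·(2) + (-7)·(-6) + (-6)·(0) − (-38) = 66; |n| = √134.
Distance = |66| / √134 = 66/√134 ≈ 5.702.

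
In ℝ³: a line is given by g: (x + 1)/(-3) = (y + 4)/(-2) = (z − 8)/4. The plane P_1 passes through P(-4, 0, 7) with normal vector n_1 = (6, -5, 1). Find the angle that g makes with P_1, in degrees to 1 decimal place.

g has direction (-3, -2, 4) through (-1, -4, 8).
P_1: n_1·r = n_1·P gives 6x - 5y + z = -17.
sin θ = |n·v| / (|n||v|) = |-4| / (√62 · √29) = 0.09433.
θ ≈ 5.4°.

5.4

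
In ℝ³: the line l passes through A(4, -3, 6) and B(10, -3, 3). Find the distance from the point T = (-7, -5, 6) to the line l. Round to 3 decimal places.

A direction vector for l is B − A = (6, 0, -3).
Taking (4, -3, 6) on l with direction v = (6, 0, -3): w = T − (4, -3, 6) = (-11, -2, 0), and w × v = (6, -33, 12).
Distance = |w × v| / |v| = √1269 / √45 ≈ 5.310.

5.310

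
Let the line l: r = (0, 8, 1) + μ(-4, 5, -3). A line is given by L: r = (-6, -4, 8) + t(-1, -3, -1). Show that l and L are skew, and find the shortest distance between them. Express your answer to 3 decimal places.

Common perpendicular direction n = (-4, 5, -3) × (-1, -3, -1) = (-14, -1, 17).
With w = (-6, -4, 8) − (0, 8, 1) = (-6, -12, 7), w · n = 215.
Since n ≠ 0 the lines are not parallel, and w · n = 215 ≠ 0 so they do not intersect; hence they are skew.
Distance = |w · n| / |n| = |215| / √486 ≈ 9.753.

9.753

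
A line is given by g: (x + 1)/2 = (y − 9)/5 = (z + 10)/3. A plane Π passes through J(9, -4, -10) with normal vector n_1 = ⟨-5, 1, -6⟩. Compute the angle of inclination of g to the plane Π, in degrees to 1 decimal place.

g has direction (2, 5, 3) through (-1, 9, -10).
Π: n_1·r = n_1·J gives -5x + y - 6z = 11.
sin θ = |n·v| / (|n||v|) = |-23| / (√62 · √38) = 0.47385.
θ ≈ 28.3°.

28.3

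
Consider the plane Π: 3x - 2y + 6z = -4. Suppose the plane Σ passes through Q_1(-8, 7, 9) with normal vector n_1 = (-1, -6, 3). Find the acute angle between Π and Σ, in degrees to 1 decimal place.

55.3

Σ: n_1·r = n_1·Q_1 gives -x - 6y + 3z = -7.
cos θ = |n₁·n₂| / (|n₁||n₂|) = |27| / (√49 · √46).
θ = arccos(0.56870) ≈ 55.3°.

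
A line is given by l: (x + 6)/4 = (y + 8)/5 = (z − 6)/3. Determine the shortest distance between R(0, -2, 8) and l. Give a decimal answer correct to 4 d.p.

2.0000

l has direction (4, 5, 3) through (-6, -8, 6).
Taking (-6, -8, 6) on l with direction v = (4, 5, 3): w = R − (-6, -8, 6) = (6, 6, 2), and w × v = (8, -10, 6).
Distance = |w × v| / |v| = √200 / √50 ≈ 2.0000.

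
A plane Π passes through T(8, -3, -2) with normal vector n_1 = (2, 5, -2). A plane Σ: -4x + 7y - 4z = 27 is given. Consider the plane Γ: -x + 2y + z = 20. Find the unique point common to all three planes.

Π: n_1·r = n_1·T gives 2x + 5y - 2z = 5.
Solving the 3×3 linear system 2x + 5y - 2z = 5, -4x + 7y - 4z = 27, -x + 2y + z = 20 (e.g. by elimination or Cramer's rule, determinant = 72) gives (-4, 5, 6).

(-4, 5, 6)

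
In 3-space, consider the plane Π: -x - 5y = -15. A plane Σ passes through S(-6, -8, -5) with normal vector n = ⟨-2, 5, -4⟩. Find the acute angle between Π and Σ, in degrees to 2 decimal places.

47.75

Σ: n·r = n·S gives -2x + 5y - 4z = -8.
cos θ = |n₁·n₂| / (|n₁||n₂|) = |-23| / (√26 · √45).
θ = arccos(0.67241) ≈ 47.75°.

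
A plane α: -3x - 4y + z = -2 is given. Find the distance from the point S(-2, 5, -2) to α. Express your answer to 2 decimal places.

2.75

n·S − d = (-3)·(-2) + (-4)·(5) + (1)·(-2) − (-2) = -14; |n| = √26.
Distance = |-14| / √26 = 14/√26 ≈ 2.75.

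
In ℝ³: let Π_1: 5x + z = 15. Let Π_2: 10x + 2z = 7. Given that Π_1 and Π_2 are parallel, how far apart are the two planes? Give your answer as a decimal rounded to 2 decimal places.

Rescale Π_2 by 1/2: 5x + z = 7/2. Then distance = |15 − (7/2)| / √26 ≈ 2.26.

2.26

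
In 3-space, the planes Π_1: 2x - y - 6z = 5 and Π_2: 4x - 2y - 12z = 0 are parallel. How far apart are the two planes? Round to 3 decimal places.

0.781

Rescale Π_2 by 1/2: 2x - y - 6z = 0. Then distance = |5 − 0| / √41 ≈ 0.781.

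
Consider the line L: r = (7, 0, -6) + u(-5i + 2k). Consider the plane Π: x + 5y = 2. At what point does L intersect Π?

(2, 0, -4)

Substitute r = (7, 0, -6) + t(-5, 0, 2) into the plane: 7 + (-5)t = 2, so t = 1.
Intersection: (7, 0, -6) + 1·(-5, 0, 2) = (2, 0, -4).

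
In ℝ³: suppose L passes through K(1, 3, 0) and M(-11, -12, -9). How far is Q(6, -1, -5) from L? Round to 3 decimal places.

7.842

A direction vector for L is M − K = (-12, -15, -9).
Taking (1, 3, 0) on L with direction v = (-12, -15, -9): w = Q − (1, 3, 0) = (5, -4, -5), and w × v = (-39, 105, -123).
Distance = |w × v| / |v| = √27675 / √450 ≈ 7.842.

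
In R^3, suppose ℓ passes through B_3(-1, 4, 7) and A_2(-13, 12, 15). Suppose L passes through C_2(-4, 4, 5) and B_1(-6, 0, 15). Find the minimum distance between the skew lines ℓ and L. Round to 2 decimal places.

A direction vector for ℓ is A_2 − B_3 = (-12, 8, 8).
A direction vector for L is B_1 − C_2 = (-2, -4, 10).
Common perpendicular direction n = (-12, 8, 8) × (-2, -4, 10) = (112, 104, 64).
With w = (-4, 4, 5) − (-1, 4, 7) = (-3, 0, -2), w · n = -464.
Distance = |w · n| / |n| = |-464| / √27456 ≈ 2.80.

2.80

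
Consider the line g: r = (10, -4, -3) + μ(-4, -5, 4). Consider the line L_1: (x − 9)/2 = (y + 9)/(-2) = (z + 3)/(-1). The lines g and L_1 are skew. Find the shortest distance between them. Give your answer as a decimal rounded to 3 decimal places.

1.463

L_1 has direction (2, -2, -1) through (9, -9, -3).
Common perpendicular direction n = (-4, -5, 4) × (2, -2, -1) = (13, 4, 18).
With w = (9, -9, -3) − (10, -4, -3) = (-1, -5, 0), w · n = -33.
Distance = |w · n| / |n| = |-33| / √509 ≈ 1.463.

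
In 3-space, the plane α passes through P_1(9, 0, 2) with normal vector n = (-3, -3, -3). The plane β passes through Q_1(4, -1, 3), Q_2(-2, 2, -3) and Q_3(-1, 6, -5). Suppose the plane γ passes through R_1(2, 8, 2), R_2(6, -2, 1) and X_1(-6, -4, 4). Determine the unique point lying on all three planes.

α: n·r = n·P_1 gives -3x - 3y - 3z = -33.
Q_1Q_2 = (-6, 3, -6), Q_1Q_3 = (-5, 7, -8); a normal to β is Q_1Q_2 × Q_1Q_3 = (18, -18, -27).
Using Q_1: β has equation 18x - 18y - 27z = 9.
R_1R_2 = (4, -10, -1), R_1X_1 = (-8, -12, 2); a normal to γ is R_1R_2 × R_1X_1 = (-32, 0, -128).
Using R_1: γ has equation -32x - 128z = -320.
Solving the 3×3 linear system -3x - 3y - 3z = -33, 18x - 18y - 27z = 9, -32x - 128z = -320 (e.g. by elimination or Cramer's rule, determinant = -14688) gives (6, 4, 1).

(6, 4, 1)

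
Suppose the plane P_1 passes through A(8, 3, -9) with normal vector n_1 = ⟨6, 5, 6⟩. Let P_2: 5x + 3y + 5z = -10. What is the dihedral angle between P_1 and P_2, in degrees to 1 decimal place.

P_1: n_1·r = n_1·A gives 6x + 5y + 6z = 9.
cos θ = |n₁·n₂| / (|n₁||n₂|) = |75| / (√97 · √59).
θ = arccos(0.99140) ≈ 7.5°.

7.5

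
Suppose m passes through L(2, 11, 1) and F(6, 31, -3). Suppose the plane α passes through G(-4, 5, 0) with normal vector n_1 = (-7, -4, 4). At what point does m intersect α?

A direction vector for m is F − L = (4, 20, -4).
α: n_1·r = n_1·G gives -7x - 4y + 4z = 8.
Substitute r = (2, 11, 1) + t(4, 20, -4) into the plane: -54 + (-124)t = 8, so t = -1/2.
Intersection: (2, 11, 1) + (-1/2)·(4, 20, -4) = (0, 1, 3).

(0, 1, 3)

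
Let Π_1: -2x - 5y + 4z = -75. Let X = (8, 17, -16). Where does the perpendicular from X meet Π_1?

(4, 7, -8)

Foot = X − λn with λ = (n·X − d)/|n|² = (-165 − (-75))/45 = -2.
Foot = (8, 17, -16) − (-2)·(-2, -5, 4) = (4, 7, -8).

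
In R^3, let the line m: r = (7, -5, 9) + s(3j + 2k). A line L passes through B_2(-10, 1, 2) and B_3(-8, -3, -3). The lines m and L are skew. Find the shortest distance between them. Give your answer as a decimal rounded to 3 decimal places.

A direction vector for L is B_3 − B_2 = (2, -4, -5).
Common perpendicular direction n = (0, 3, 2) × (2, -4, -5) = (-7, 4, -6).
With w = (-10, 1, 2) − (7, -5, 9) = (-17, 6, -7), w · n = 185.
Distance = |w · n| / |n| = |185| / √101 ≈ 18.408.

18.408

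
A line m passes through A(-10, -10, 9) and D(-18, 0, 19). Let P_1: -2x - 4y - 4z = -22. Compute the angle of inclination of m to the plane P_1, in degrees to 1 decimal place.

41.0

A direction vector for m is D − A = (-8, 10, 10).
sin θ = |n·v| / (|n||v|) = |-64| / (√36 · √264) = 0.65649.
θ ≈ 41.0°.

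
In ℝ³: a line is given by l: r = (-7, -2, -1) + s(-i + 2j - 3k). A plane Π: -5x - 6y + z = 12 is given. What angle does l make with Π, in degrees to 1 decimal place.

sin θ = |n·v| / (|n||v|) = |-10| / (√62 · √14) = 0.33942.
θ ≈ 19.8°.

19.8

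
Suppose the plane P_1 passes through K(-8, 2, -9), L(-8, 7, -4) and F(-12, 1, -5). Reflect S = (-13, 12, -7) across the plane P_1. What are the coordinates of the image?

(-3, 4, 1)

KL = (0, 5, 5), KF = (-4, -1, 4); a normal to P_1 is KL × KF = (25, -20, 20).
Using K: P_1 has equation 25x - 20y + 20z = -420.
λ = (n·S − d)/|n|² = (-705 − (-420))/1425 = -1/5.
Reflection = S − 2λn = (-13, 12, -7) − (-2/5)·(25, -20, 20) = (-3, 4, 1).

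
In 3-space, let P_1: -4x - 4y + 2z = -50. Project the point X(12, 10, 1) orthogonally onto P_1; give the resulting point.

(8, 6, 3)

Foot = X − λn with λ = (n·X − d)/|n|² = (-86 − (-50))/36 = -1.
Foot = (12, 10, 1) − (-1)·(-4, -4, 2) = (8, 6, 3).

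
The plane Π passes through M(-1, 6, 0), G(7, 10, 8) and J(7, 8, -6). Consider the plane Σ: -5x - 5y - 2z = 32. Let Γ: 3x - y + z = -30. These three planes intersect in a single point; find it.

MG = (8, 4, 8), MJ = (8, 2, -6); a normal to Π is MG × MJ = (-40, 112, -16).
Using M: Π has equation -40x + 112y - 16z = 712.
Solving the 3×3 linear system -40x + 112y - 16z = 712, -5x - 5y - 2z = 32, 3x - y + z = -30 (e.g. by elimination or Cramer's rule, determinant = -152) gives (-7, 3, -6).

(-7, 3, -6)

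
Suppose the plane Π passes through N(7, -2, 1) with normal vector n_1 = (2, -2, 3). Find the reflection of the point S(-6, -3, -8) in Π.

Π: n_1·r = n_1·N gives 2x - 2y + 3z = 21.
λ = (n·S − d)/|n|² = (-30 − 21)/17 = -3.
Reflection = S − 2λn = (-6, -3, -8) − (-6)·(2, -2, 3) = (6, -15, 10).

(6, -15, 10)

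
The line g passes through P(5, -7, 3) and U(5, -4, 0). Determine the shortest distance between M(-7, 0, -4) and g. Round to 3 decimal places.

12.000

A direction vector for g is U − P = (0, 3, -3).
Taking (5, -7, 3) on g with direction v = (0, 3, -3): w = M − (5, -7, 3) = (-12, 7, -7), and w × v = (0, -36, -36).
Distance = |w × v| / |v| = √2592 / √18 ≈ 12.000.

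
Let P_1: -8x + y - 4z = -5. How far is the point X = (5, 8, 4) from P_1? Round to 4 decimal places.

n·X − d = (-8)·(5) + (1)·(8) + (-4)·(4) − (-5) = -43; |n| = √81.
Distance = |-43| / √81 = 43/√81 ≈ 4.7778.

4.7778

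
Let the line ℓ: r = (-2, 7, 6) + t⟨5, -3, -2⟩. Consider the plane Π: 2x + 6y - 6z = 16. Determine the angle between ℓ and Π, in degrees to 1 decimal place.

sin θ = |n·v| / (|n||v|) = |4| / (√76 · √38) = 0.07443.
θ ≈ 4.3°.

4.3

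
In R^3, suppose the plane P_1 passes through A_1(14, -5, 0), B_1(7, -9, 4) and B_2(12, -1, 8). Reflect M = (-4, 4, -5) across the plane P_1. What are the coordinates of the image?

A_1B_1 = (-7, -4, 4), A_1B_2 = (-2, 4, 8); a normal to P_1 is A_1B_1 × A_1B_2 = (-48, 48, -36).
Using A_1: P_1 has equation -48x + 48y - 36z = -912.
λ = (n·M − d)/|n|² = (564 − (-912))/5904 = 1/4.
Reflection = M − 2λn = (-4, 4, -5) − (1/2)·(-48, 48, -36) = (20, -20, 13).

(20, -20, 13)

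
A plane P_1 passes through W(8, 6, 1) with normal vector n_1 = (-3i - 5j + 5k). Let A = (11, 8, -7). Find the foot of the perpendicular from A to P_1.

P_1: n_1·r = n_1·W gives -3x - 5y + 5z = -49.
Foot = A − λn with λ = (n·A − d)/|n|² = (-108 − (-49))/59 = -1.
Foot = (11, 8, -7) − (-1)·(-3, -5, 5) = (8, 3, -2).

(8, 3, -2)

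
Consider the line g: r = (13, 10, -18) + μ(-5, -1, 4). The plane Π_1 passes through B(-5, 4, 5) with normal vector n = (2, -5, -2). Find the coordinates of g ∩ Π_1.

Π_1: n·r = n·B gives 2x - 5y - 2z = -40.
Substitute r = (13, 10, -18) + t(-5, -1, 4) into the plane: 12 + (-13)t = -40, so t = 4.
Intersection: (13, 10, -18) + 4·(-5, -1, 4) = (-7, 6, -2).

(-7, 6, -2)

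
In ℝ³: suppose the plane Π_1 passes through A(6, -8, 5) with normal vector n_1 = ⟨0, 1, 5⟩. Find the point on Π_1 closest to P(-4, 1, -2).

Π_1: n_1·r = n_1·A gives y + 5z = 17.
Foot = P − λn with λ = (n·P − d)/|n|² = (-9 − 17)/26 = -1.
Foot = (-4, 1, -2) − (-1)·(0, 1, 5) = (-4, 2, 3).

(-4, 2, 3)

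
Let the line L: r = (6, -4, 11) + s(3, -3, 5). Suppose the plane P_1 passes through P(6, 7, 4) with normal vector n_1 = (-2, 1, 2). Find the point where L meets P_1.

(-3, 5, -4)

P_1: n_1·r = n_1·P gives -2x + y + 2z = 3.
Substitute r = (6, -4, 11) + t(3, -3, 5) into the plane: 6 + 1t = 3, so t = -3.
Intersection: (6, -4, 11) + (-3)·(3, -3, 5) = (-3, 5, -4).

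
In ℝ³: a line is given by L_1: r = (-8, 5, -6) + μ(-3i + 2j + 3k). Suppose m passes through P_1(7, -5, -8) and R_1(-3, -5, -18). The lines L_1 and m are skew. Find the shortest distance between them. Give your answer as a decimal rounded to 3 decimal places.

A direction vector for m is R_1 − P_1 = (-10, 0, -10).
Common perpendicular direction n = (-3, 2, 3) × (-10, 0, -10) = (-20, -60, 20).
With w = (7, -5, -8) − (-8, 5, -6) = (15, -10, -2), w · n = 260.
Distance = |w · n| / |n| = |260| / √4400 ≈ 3.920.

3.920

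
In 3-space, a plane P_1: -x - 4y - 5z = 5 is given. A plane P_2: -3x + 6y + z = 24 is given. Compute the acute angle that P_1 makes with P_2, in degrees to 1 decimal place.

53.7

cos θ = |n₁·n₂| / (|n₁||n₂|) = |-26| / (√42 · √46).
θ = arccos(0.59152) ≈ 53.7°.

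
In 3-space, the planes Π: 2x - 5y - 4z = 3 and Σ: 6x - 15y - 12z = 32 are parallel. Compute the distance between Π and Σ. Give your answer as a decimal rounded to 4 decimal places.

1.1429

Rescale Σ by 1/3: 2x - 5y - 4z = 32/3. Then distance = |3 − (32/3)| / √45 ≈ 1.1429.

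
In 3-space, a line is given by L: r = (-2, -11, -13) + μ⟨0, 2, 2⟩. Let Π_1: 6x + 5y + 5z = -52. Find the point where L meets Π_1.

(-2, -3, -5)

Substitute r = (-2, -11, -13) + t(0, 2, 2) into the plane: -132 + 20t = -52, so t = 4.
Intersection: (-2, -11, -13) + 4·(0, 2, 2) = (-2, -3, -5).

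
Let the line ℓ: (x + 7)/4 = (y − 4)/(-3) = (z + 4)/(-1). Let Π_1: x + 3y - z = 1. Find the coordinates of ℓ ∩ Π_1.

(1, -2, -6)

ℓ has direction (4, -3, -1) through (-7, 4, -4).
Substitute r = (-7, 4, -4) + t(4, -3, -1) into the plane: 9 + (-4)t = 1, so t = 2.
Intersection: (-7, 4, -4) + 2·(4, -3, -1) = (1, -2, -6).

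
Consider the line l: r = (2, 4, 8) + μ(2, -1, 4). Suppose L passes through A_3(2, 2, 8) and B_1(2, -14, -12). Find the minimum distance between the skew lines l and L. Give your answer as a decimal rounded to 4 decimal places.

A direction vector for L is B_1 − A_3 = (0, -16, -20).
Common perpendicular direction n = (2, -1, 4) × (0, -16, -20) = (84, 40, -32).
With w = (2, 2, 8) − (2, 4, 8) = (0, -2, 0), w · n = -80.
Distance = |w · n| / |n| = |-80| / √9680 ≈ 0.8131.

0.8131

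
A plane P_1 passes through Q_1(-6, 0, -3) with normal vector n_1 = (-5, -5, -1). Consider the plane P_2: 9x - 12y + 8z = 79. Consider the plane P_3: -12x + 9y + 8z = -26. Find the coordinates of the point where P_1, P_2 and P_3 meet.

P_1: n_1·r = n_1·Q_1 gives -5x - 5y - z = 33.
Solving the 3×3 linear system -5x - 5y - z = 33, 9x - 12y + 8z = 79, -12x + 9y + 8z = -26 (e.g. by elimination or Cramer's rule, determinant = 1743) gives (-1, -6, 2).

(-1, -6, 2)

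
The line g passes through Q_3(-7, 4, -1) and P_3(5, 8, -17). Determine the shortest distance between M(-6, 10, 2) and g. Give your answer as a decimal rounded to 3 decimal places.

A direction vector for g is P_3 − Q_3 = (12, 4, -16).
Taking (-7, 4, -1) on g with direction v = (12, 4, -16): w = M − (-7, 4, -1) = (1, 6, 3), and w × v = (-108, 52, -68).
Distance = |w × v| / |v| = √18992 / √416 ≈ 6.757.

6.757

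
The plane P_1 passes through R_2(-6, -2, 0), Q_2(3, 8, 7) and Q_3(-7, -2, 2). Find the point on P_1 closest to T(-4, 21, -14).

R_2Q_2 = (9, 10, 7), R_2Q_3 = (-1, 0, 2); a normal to P_1 is R_2Q_2 × R_2Q_3 = (20, -25, 10).
Using R_2: P_1 has equation 20x - 25y + 10z = -70.
Foot = T − λn with λ = (n·T − d)/|n|² = (-745 − (-70))/1125 = -3/5.
Foot = (-4, 21, -14) − (-3/5)·(20, -25, 10) = (8, 6, -8).

(8, 6, -8)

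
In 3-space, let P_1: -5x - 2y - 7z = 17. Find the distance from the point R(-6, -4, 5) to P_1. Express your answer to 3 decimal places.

n·R − d = (-5)·(-6) + (-2)·(-4) + (-7)·(5) − 17 = -14; |n| = √78.
Distance = |-14| / √78 = 14/√78 ≈ 1.585.

1.585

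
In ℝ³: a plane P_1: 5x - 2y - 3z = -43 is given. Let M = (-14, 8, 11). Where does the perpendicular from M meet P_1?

(-4, 4, 5)

Foot = M − λn with λ = (n·M − d)/|n|² = (-119 − (-43))/38 = -2.
Foot = (-14, 8, 11) − (-2)·(5, -2, -3) = (-4, 4, 5).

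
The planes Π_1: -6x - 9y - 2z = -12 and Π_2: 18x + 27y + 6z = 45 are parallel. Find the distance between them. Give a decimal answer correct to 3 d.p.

Rescale Π_2 by 1/(-3): -6x - 9y - 2z = -15. Then distance = |-12 − (-15)| / √121 ≈ 0.273.

0.273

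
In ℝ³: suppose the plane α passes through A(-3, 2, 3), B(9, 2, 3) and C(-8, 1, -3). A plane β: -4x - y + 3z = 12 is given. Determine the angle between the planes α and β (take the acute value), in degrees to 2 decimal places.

73.13

AB = (12, 0, 0), AC = (-5, -1, -6); a normal to α is AB × AC = (0, 72, -12).
Using A: α has equation 72y - 12z = 108.
cos θ = |n₁·n₂| / (|n₁||n₂|) = |-108| / (√5328 · √26).
θ = arccos(0.29017) ≈ 73.13°.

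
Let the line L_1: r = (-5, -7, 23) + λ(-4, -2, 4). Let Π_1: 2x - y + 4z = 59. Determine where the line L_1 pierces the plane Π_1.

(7, -1, 11)

Substitute r = (-5, -7, 23) + t(-4, -2, 4) into the plane: 89 + 10t = 59, so t = -3.
Intersection: (-5, -7, 23) + (-3)·(-4, -2, 4) = (7, -1, 11).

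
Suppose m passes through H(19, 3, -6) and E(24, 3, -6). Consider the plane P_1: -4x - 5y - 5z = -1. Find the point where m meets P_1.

A direction vector for m is E − H = (5, 0, 0).
Substitute r = (19, 3, -6) + t(5, 0, 0) into the plane: -61 + (-20)t = -1, so t = -3.
Intersection: (19, 3, -6) + (-3)·(5, 0, 0) = (4, 3, -6).

(4, 3, -6)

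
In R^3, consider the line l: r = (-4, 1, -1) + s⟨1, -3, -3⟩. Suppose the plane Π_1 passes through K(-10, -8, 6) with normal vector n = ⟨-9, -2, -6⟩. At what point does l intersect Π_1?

(-2, -5, -7)

Π_1: n·r = n·K gives -9x - 2y - 6z = 70.
Substitute r = (-4, 1, -1) + t(1, -3, -3) into the plane: 40 + 15t = 70, so t = 2.
Intersection: (-4, 1, -1) + 2·(1, -3, -3) = (-2, -5, -7).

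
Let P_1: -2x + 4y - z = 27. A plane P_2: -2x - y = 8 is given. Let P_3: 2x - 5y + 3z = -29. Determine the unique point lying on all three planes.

Solving the 3×3 linear system -2x + 4y - z = 27, -2x - y = 8, 2x - 5y + 3z = -29 (e.g. by elimination or Cramer's rule, determinant = 18) gives (-6, 4, 1).

(-6, 4, 1)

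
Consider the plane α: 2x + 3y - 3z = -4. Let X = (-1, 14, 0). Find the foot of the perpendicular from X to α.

Foot = X − λn with λ = (n·X − d)/|n|² = (40 − (-4))/22 = 2.
Foot = (-1, 14, 0) − 2·(2, 3, -3) = (-5, 8, 6).

(-5, 8, 6)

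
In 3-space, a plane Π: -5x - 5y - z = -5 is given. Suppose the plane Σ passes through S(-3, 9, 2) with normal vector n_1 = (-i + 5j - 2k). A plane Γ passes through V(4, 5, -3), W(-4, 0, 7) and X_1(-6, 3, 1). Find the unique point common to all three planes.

(-4, 6, -5)

Σ: n_1·r = n_1·S gives -x + 5y - 2z = 44.
VW = (-8, -5, 10), VX_1 = (-10, -2, 4); a normal to Γ is VW × VX_1 = (0, -68, -34).
Using V: Γ has equation -68y - 34z = -238.
Solving the 3×3 linear system -5x - 5y - z = -5, -x + 5y - 2z = 44, -68y - 34z = -238 (e.g. by elimination or Cramer's rule, determinant = 1632) gives (-4, 6, -5).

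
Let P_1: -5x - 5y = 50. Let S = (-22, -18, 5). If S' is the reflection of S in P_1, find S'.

(8, 12, 5)

λ = (n·S − d)/|n|² = (200 − 50)/50 = 3.
Reflection = S − 2λn = (-22, -18, 5) − 6·(-5, -5, 0) = (8, 12, 5).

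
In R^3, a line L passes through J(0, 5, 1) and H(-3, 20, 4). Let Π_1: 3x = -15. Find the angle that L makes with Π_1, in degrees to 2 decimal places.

11.10

A direction vector for L is H − J = (-3, 15, 3).
sin θ = |n·v| / (|n||v|) = |-9| / (√9 · √243) = 0.19245.
θ ≈ 11.10°.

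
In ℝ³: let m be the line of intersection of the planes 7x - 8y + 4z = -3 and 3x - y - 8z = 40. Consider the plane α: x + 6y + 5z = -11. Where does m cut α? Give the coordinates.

Direction of m: (7, -8, 4) × (3, -1, -8) = (68, 68, 17).
A point on m: solving the two plane equations with x = 19 gives (19, 17, 0).
Substitute r = (19, 17, 0) + t(68, 68, 17) into the plane: 121 + 561t = -11, so t = -4/17.
Intersection: (19, 17, 0) + (-4/17)·(68, 68, 17) = (3, 1, -4).

(3, 1, -4)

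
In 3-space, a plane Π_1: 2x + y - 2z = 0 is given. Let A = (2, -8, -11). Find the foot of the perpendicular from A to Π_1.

Foot = A − λn with λ = (n·A − d)/|n|² = (18 − 0)/9 = 2.
Foot = (2, -8, -11) − 2·(2, 1, -2) = (-2, -10, -7).

(-2, -10, -7)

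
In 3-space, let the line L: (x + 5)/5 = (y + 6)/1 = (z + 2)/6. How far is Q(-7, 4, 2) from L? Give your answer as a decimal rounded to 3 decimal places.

10.522

L has direction (5, 1, 6) through (-5, -6, -2).
Taking (-5, -6, -2) on L with direction v = (5, 1, 6): w = Q − (-5, -6, -2) = (-2, 10, 4), and w × v = (56, 32, -52).
Distance = |w × v| / |v| = √6864 / √62 ≈ 10.522.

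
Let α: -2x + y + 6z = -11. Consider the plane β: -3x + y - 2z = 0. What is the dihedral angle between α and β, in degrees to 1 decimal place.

cos θ = |n₁·n₂| / (|n₁||n₂|) = |-5| / (√41 · √14).
θ = arccos(0.20870) ≈ 78.0°.

78.0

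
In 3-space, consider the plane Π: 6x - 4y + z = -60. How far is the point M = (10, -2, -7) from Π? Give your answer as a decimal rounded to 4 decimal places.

16.6206

n·M − d = (6)·(10) + (-4)·(-2) + (1)·(-7) − (-60) = 121; |n| = √53.
Distance = |121| / √53 = 121/√53 ≈ 16.6206.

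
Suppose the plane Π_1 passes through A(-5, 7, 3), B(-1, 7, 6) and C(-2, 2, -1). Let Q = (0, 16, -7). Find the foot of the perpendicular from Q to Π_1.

AB = (4, 0, 3), AC = (3, -5, -4); a normal to Π_1 is AB × AC = (15, 25, -20).
Using A: Π_1 has equation 15x + 25y - 20z = 40.
Foot = Q − λn with λ = (n·Q − d)/|n|² = (540 − 40)/1250 = 2/5.
Foot = (0, 16, -7) − (2/5)·(15, 25, -20) = (-6, 6, 1).

(-6, 6, 1)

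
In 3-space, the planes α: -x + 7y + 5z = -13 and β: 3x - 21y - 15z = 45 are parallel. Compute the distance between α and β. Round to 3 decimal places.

0.231

Rescale β by 1/(-3): -x + 7y + 5z = -15. Then distance = |-13 − (-15)| / √75 ≈ 0.231.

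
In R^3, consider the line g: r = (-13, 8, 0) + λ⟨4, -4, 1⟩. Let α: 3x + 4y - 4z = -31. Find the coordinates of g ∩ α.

(-1, -4, 3)

Substitute r = (-13, 8, 0) + t(4, -4, 1) into the plane: -7 + (-8)t = -31, so t = 3.
Intersection: (-13, 8, 0) + 3·(4, -4, 1) = (-1, -4, 3).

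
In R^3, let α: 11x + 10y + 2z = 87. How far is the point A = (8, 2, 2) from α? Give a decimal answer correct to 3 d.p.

1.667

n·A − d = (11)·(8) + (10)·(2) + (2)·(2) − 87 = 25; |n| = √225.
Distance = |25| / √225 = 25/√225 ≈ 1.667.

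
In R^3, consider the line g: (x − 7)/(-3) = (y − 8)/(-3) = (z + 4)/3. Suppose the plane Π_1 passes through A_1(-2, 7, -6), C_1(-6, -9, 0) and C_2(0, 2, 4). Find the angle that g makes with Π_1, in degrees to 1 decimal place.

g has direction (-3, -3, 3) through (7, 8, -4).
A_1C_1 = (-4, -16, 6), A_1C_2 = (2, -5, 10); a normal to Π_1 is A_1C_1 × A_1C_2 = (-130, 52, 52).
Using A_1: Π_1 has equation -130x + 52y + 52z = 312.
sin θ = |n·v| / (|n||v|) = |390| / (√22308 · √27) = 0.50252.
θ ≈ 30.2°.

30.2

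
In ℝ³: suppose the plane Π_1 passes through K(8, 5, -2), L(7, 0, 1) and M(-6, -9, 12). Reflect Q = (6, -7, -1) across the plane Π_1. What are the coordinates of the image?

KL = (-1, -5, 3), KM = (-14, -14, 14); a normal to Π_1 is KL × KM = (-28, -28, -56).
Using K: Π_1 has equation -28x - 28y - 56z = -252.
λ = (n·Q − d)/|n|² = (84 − (-252))/4704 = 1/14.
Reflection = Q − 2λn = (6, -7, -1) − (1/7)·(-28, -28, -56) = (10, -3, 7).

(10, -3, 7)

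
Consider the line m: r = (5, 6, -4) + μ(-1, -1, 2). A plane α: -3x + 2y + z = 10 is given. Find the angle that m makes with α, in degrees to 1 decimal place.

19.1

sin θ = |n·v| / (|n||v|) = |3| / (√14 · √6) = 0.32733.
θ ≈ 19.1°.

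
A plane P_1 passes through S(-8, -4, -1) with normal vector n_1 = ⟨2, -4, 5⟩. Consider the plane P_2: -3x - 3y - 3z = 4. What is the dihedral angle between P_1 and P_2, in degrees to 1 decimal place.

P_1: n_1·r = n_1·S gives 2x - 4y + 5z = -5.
cos θ = |n₁·n₂| / (|n₁||n₂|) = |-9| / (√45 · √27).
θ = arccos(0.25820) ≈ 75.0°.

75.0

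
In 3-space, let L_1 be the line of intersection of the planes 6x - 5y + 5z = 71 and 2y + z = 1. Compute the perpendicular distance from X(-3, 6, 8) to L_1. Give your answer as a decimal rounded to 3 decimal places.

Direction of L_1: (6, -5, 5) × (0, 2, 1) = (-15, -6, 12).
A point on L_1: solving the two plane equations with x = 6 gives (6, -2, 5).
Taking (6, -2, 5) on L_1 with direction v = (-15, -6, 12): w = X − (6, -2, 5) = (-9, 8, 3), and w × v = (114, 63, 174).
Distance = |w × v| / |v| = √47241 / √405 ≈ 10.800.

10.800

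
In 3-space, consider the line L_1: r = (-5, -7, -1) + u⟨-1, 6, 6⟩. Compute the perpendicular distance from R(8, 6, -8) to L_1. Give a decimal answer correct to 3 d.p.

Taking (-5, -7, -1) on L_1 with direction v = (-1, 6, 6): w = R − (-5, -7, -1) = (13, 13, -7), and w × v = (120, -71, 91).
Distance = |w × v| / |v| = √27722 / √73 ≈ 19.487.

19.487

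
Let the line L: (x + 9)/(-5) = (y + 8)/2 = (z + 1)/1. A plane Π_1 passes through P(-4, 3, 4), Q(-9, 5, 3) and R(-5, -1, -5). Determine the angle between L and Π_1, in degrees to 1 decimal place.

8.6

L has direction (-5, 2, 1) through (-9, -8, -1).
PQ = (-5, 2, -1), PR = (-1, -4, -9); a normal to Π_1 is PQ × PR = (-22, -44, 22).
Using P: Π_1 has equation -22x - 44y + 22z = 44.
sin θ = |n·v| / (|n||v|) = |44| / (√2904 · √30) = 0.14907.
θ ≈ 8.6°.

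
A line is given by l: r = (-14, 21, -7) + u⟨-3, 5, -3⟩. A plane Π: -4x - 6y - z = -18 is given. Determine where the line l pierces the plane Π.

(-5, 6, 2)

Substitute r = (-14, 21, -7) + t(-3, 5, -3) into the plane: -63 + (-15)t = -18, so t = -3.
Intersection: (-14, 21, -7) + (-3)·(-3, 5, -3) = (-5, 6, 2).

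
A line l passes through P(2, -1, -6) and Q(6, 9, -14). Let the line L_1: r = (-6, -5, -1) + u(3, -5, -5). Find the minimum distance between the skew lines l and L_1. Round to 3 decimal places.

A direction vector for l is Q − P = (4, 10, -8).
Common perpendicular direction n = (4, 10, -8) × (3, -5, -5) = (-90, -4, -50).
With w = (-6, -5, -1) − (2, -1, -6) = (-8, -4, 5), w · n = 486.
Distance = |w · n| / |n| = |486| / √10616 ≈ 4.717.

4.717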